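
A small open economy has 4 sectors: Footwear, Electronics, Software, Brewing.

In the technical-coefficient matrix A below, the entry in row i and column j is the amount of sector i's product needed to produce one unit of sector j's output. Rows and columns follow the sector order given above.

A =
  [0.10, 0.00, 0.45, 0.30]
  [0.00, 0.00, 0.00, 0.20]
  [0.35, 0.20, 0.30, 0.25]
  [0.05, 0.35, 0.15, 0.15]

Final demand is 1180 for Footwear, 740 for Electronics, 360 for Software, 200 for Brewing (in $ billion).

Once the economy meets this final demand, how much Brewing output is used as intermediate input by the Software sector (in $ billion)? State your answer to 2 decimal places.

z_43 = 432.99

I − A =
  [   0.90     0.00    -0.45    -0.30]
  [   0.00     1.00     0.00    -0.20]
  [  -0.35    -0.20     0.70    -0.25]
  [  -0.05    -0.35    -0.15     0.85]
Compute the cofactors C_ij = (−1)^(i+j)·(3×3 minor ij) of I−A; the adjugate is their transpose:
adj(I−A) = Cᵀ =
  [ 0.502500   0.198375   0.396000   0.340500]
  [ 0.017500   0.336000   0.031500   0.094500]
  [ 0.287500   0.265500   0.687000   0.366000]
  [ 0.087500   0.196875   0.157500   0.472500]
det(I−A) = Σ_j (I−A)_1j·C_1j = (0.90)(0.502500) + (0.00)(0.017500) + (-0.45)(0.287500) + (-0.30)(0.087500) = 0.296625
(I − A)⁻¹ = adj(I−A) / det(I−A) ≈
  [   1.6941     0.6688     1.3350     1.1479]
  [   0.0590     1.1327     0.1062     0.3186]
  [   0.9692     0.8951     2.3161     1.2339]
  [   0.2950     0.6637     0.5310     1.5929]
First solve x = (I − A)⁻¹ d = adj(I−A)·d / det(I−A); in particular x_3 = (0.287500·1180 + 0.265500·740 + 0.687000·360 + 0.366000·200) / 0.296625 = 856.24 / 0.296625 ≈ 2886.6077.
Intermediate flow from 4 to 3: z_43 = a_43 · x_3 = 0.15 × 856.24 / 0.296625 = 128.436 / 0.296625 ≈ 432.99.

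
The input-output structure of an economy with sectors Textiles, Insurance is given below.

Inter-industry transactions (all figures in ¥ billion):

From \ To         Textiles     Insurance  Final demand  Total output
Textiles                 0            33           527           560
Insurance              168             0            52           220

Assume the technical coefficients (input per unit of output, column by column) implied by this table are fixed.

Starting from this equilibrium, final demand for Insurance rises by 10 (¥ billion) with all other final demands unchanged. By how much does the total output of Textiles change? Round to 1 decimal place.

Δx_1 = 1.6

Technical coefficients a_ij = z_ij / X_j:
  a_11 = 0/560 = 0.00, a_21 = 168/560 = 0.30
  a_12 = 33/220 = 0.15, a_22 = 0/220 = 0.00
I − A =
  [   1.00    -0.15]
  [  -0.30     1.00]
det(I−A) = (1.00)(1.00) − (-0.15)(-0.30) = 0.9550
adj(I−A) = [[1.00, 0.15], [0.30, 1.00]]
(I − A)⁻¹ = adj(I−A) / det(I−A) ≈
  [   1.0471     0.1571]
  [   0.3141     1.0471]
Δx = (I − A)⁻¹ Δd with Δd having +10 in the Insurance component and 0 elsewhere.
So Δx_1 = L_12 · (+10), where L_12 = adj(I−A)_12 / det(I−A) = 0.15 / 0.9550.
Δx_1 = 0.15 × (+10) / 0.9550 = 1.50 / 0.9550 ≈ 1.6.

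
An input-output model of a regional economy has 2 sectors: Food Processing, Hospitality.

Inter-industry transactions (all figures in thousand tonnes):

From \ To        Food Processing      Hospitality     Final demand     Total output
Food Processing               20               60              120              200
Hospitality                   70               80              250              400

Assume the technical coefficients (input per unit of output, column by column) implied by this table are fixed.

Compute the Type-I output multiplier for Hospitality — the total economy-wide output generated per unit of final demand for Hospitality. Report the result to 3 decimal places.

m_H = 1.573

Technical coefficients a_ij = z_ij / X_j:
  a_FF = 20/200 = 0.10, a_HF = 70/200 = 0.35
  a_FH = 60/400 = 0.15, a_HH = 80/400 = 0.20
I − A =
  [   0.90    -0.15]
  [  -0.35     0.80]
det(I−A) = (0.90)(0.80) − (-0.15)(-0.35) = 0.6675
adj(I−A) = [[0.80, 0.15], [0.35, 0.90]]
(I − A)⁻¹ = adj(I−A) / det(I−A) ≈
  [   1.1985     0.2247]
  [   0.5243     1.3483]
The output multiplier for sector j is the column-j sum of the Leontief inverse (I − A)⁻¹ = adj(I−A) / det(I−A).
Column H of adj(I−A): (0.15, 0.90); det(I−A) = 0.6675.
m_H = (0.15 + 0.90) / 0.6675 = 1.05 / 0.6675 ≈ 1.573.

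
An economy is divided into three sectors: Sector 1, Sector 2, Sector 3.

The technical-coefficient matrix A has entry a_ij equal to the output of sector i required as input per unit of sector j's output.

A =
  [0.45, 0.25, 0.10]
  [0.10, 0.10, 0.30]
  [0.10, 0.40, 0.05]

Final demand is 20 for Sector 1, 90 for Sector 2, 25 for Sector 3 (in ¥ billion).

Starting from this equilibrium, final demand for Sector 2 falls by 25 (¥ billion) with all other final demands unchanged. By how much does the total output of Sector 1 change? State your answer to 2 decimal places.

I − A =
  [   0.55    -0.25    -0.10]
  [  -0.10     0.90    -0.30]
  [  -0.10    -0.40     0.95]
Cofactors of I−A, C_ij = (−1)^(i+j)·(minor ij) (rows/columns in the sector order above):
  C_11 = (0.90)(0.95) − (-0.30)(-0.40) = 0.7350
  C_12 = −[(-0.10)(0.95) − (-0.30)(-0.10)] = 0.1250
  C_13 = (-0.10)(-0.40) − (0.90)(-0.10) = 0.1300
  C_21 = −[(-0.25)(0.95) − (-0.10)(-0.40)] = 0.2775
  C_22 = (0.55)(0.95) − (-0.10)(-0.10) = 0.5125
  C_23 = −[(0.55)(-0.40) − (-0.25)(-0.10)] = 0.2450
  C_31 = (-0.25)(-0.30) − (-0.10)(0.90) = 0.1650
  C_32 = −[(0.55)(-0.30) − (-0.10)(-0.10)] = 0.1750
  C_33 = (0.55)(0.90) − (-0.25)(-0.10) = 0.4700
det(I−A) = Σ_j (I−A)_1j·C_1j = (0.55)(0.7350) + (-0.25)(0.1250) + (-0.10)(0.1300) = 0.3600
adj(I−A) = Cᵀ =
  [ 0.7350   0.2775   0.1650]
  [ 0.1250   0.5125   0.1750]
  [ 0.1300   0.2450   0.4700]
(I − A)⁻¹ = adj(I−A) / det(I−A) ≈
  [   2.0417     0.7708     0.4583]
  [   0.3472     1.4236     0.4861]
  [   0.3611     0.6806     1.3056]
Δx = (I − A)⁻¹ Δd with Δd having -25 in the Sector 2 component and 0 elsewhere.
So Δx_1 = L_12 · (-25), where L_12 = adj(I−A)_12 / det(I−A) = 0.2775 / 0.3600.
Δx_1 = 0.2775 × (-25) / 0.3600 = -6.9375 / 0.3600 ≈ -19.27.

Δx_1 = -19.27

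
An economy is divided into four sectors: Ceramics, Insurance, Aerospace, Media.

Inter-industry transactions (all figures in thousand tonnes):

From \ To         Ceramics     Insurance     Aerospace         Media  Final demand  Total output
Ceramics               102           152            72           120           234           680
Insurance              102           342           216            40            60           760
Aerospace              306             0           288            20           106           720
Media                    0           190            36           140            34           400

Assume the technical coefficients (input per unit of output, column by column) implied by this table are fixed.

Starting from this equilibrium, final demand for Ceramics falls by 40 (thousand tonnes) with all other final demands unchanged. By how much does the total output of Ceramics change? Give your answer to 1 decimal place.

Technical coefficients a_ij = z_ij / X_j:
  a_11 = 102/680 = 0.15, a_21 = 102/680 = 0.15, a_31 = 306/680 = 0.45, a_41 = 0/680 = 0.00
  a_12 = 152/760 = 0.20, a_22 = 342/760 = 0.45, a_32 = 0/760 = 0.00, a_42 = 190/760 = 0.25
  a_13 = 72/720 = 0.10, a_23 = 216/720 = 0.30, a_33 = 288/720 = 0.40, a_43 = 36/720 = 0.05
  a_14 = 120/400 = 0.30, a_24 = 40/400 = 0.10, a_34 = 20/400 = 0.05, a_44 = 140/400 = 0.35
I − A =
  [   0.85    -0.20    -0.10    -0.30]
  [  -0.15     0.55    -0.30    -0.10]
  [  -0.45     0.00     0.60    -0.05]
  [   0.00    -0.25    -0.05     0.65]
Compute the cofactors C_ij = (−1)^(i+j)·(3×3 minor ij) of I−A; the adjugate is their transpose:
adj(I−A) = Cᵀ =
  [ 0.194375   0.123750   0.104000   0.116750]
  [ 0.148125   0.293375   0.182000   0.127500]
  [ 0.151500   0.102875   0.251875   0.105125]
  [ 0.068625   0.120750   0.089375   0.210750]
det(I−A) = Σ_j (I−A)_1j·C_1j = (0.85)(0.194375) + (-0.20)(0.148125) + (-0.10)(0.151500) + (-0.30)(0.068625) = 0.09985625
(I − A)⁻¹ = adj(I−A) / det(I−A) ≈
  [   1.9465     1.2393     1.0415     1.1692]
  [   1.4834     2.9380     1.8226     1.2768]
  [   1.5172     1.0302     2.5224     1.0528]
  [   0.6872     1.2092     0.8950     2.1105]
Δx = (I − A)⁻¹ Δd with Δd having -40 in the Ceramics component and 0 elsewhere.
So Δx_1 = L_11 · (-40), where L_11 = adj(I−A)_11 / det(I−A) = 0.194375 / 0.09985625.
Δx_1 = 0.194375 × (-40) / 0.09985625 = -7.775 / 0.09985625 ≈ -77.9.

Δx_1 = -77.9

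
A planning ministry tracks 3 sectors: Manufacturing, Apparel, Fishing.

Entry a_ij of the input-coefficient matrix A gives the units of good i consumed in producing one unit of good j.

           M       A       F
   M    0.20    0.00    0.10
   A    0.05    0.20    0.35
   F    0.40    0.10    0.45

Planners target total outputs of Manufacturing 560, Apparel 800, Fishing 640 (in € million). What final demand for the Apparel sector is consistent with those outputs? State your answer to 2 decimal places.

I − A =
  [   0.80     0.00    -0.10]
  [  -0.05     0.80    -0.35]
  [  -0.40    -0.10     0.55]
d = (I − A) x:
  d_M = (+0.80)·560 + (+0.00)·800 + (-0.10)·640 = 384.00
  d_A = (-0.05)·560 + (+0.80)·800 + (-0.35)·640 = 388.00
  d_F = (-0.40)·560 + (-0.10)·800 + (+0.55)·640 = 48.00

d_A = 388.00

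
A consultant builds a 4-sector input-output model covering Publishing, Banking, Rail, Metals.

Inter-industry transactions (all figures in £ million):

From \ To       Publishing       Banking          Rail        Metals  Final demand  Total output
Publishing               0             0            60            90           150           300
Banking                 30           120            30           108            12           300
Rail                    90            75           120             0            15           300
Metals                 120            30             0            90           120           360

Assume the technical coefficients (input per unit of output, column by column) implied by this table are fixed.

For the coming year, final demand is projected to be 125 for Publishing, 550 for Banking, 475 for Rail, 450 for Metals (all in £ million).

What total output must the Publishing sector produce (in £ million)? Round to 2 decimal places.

Technical coefficients a_ij = z_ij / X_j:
  a_PP = 0/300 = 0.00, a_BP = 30/300 = 0.10, a_RP = 90/300 = 0.30, a_MP = 120/300 = 0.40
  a_PB = 0/300 = 0.00, a_BB = 120/300 = 0.40, a_RB = 75/300 = 0.25, a_MB = 30/300 = 0.10
  a_PR = 60/300 = 0.20, a_BR = 30/300 = 0.10, a_RR = 120/300 = 0.40, a_MR = 0/300 = 0.00
  a_PM = 90/360 = 0.25, a_BM = 108/360 = 0.30, a_RM = 0/360 = 0.00, a_MM = 90/360 = 0.25
I − A =
  [   1.00     0.00    -0.20    -0.25]
  [  -0.10     0.60    -0.10    -0.30]
  [  -0.30    -0.25     0.60     0.00]
  [  -0.40    -0.10     0.00     0.75]
Compute the cofactors C_ij = (−1)^(i+j)·(3×3 minor ij) of I−A; the adjugate is their transpose:
adj(I−A) = Cᵀ =
  [ 0.23325   0.05250   0.08650   0.09875]
  [ 0.13950   0.34500   0.10400   0.18450]
  [ 0.17475   0.17000   0.35750   0.12625]
  [ 0.14300   0.07400   0.06000   0.29400]
det(I−A) = Σ_j (I−A)_1j·C_1j = (1.00)(0.23325) + (0.00)(0.13950) + (-0.20)(0.17475) + (-0.25)(0.14300) = 0.16255
(I − A)⁻¹ = adj(I−A) / det(I−A) ≈
  [   1.4349     0.3230     0.5321     0.6075]
  [   0.8582     2.1224     0.6398     1.1350]
  [   1.0751     1.0458     2.1993     0.7767]
  [   0.8797     0.4552     0.3691     1.8087]
x = (I − A)⁻¹ d = adj(I−A)·d / det(I−A), with det(I−A) = 0.16255:
  x_P = (0.23325·125 + 0.05250·550 + 0.08650·475 + 0.09875·450) / 0.16255 = 143.55625 / 0.16255 ≈ 883.15
  x_B = (0.13950·125 + 0.34500·550 + 0.10400·475 + 0.18450·450) / 0.16255 = 339.6125 / 0.16255 ≈ 2089.28
  x_R = (0.17475·125 + 0.17000·550 + 0.35750·475 + 0.12625·450) / 0.16255 = 341.96875 / 0.16255 ≈ 2103.78
  x_M = (0.14300·125 + 0.07400·550 + 0.06000·475 + 0.29400·450) / 0.16255 = 219.375 / 0.16255 ≈ 1349.58

x_P = 883.15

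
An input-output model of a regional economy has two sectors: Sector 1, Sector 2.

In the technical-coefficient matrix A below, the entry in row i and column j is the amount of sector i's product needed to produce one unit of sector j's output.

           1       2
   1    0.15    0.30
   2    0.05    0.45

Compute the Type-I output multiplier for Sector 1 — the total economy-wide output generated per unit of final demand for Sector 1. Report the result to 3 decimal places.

I − A =
  [   0.85    -0.30]
  [  -0.05     0.55]
det(I−A) = (0.85)(0.55) − (-0.30)(-0.05) = 0.4525
adj(I−A) = [[0.55, 0.30], [0.05, 0.85]]
(I − A)⁻¹ = adj(I−A) / det(I−A) ≈
  [   1.2155     0.6630]
  [   0.1105     1.8785]
The output multiplier for sector j is the column-j sum of the Leontief inverse (I − A)⁻¹ = adj(I−A) / det(I−A).
Column 1 of adj(I−A): (0.55, 0.05); det(I−A) = 0.4525.
m_1 = (0.55 + 0.05) / 0.4525 = 0.60 / 0.4525 ≈ 1.326.

m_1 = 1.326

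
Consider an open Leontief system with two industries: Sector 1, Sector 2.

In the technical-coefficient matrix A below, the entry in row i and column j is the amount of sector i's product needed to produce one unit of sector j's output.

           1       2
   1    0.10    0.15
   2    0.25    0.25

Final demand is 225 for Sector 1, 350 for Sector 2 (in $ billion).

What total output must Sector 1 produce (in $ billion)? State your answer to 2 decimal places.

I − A =
  [   0.90    -0.15]
  [  -0.25     0.75]
det(I−A) = (0.90)(0.75) − (-0.15)(-0.25) = 0.6375
adj(I−A) = [[0.75, 0.15], [0.25, 0.90]]
(I − A)⁻¹ = adj(I−A) / det(I−A) ≈
  [   1.1765     0.2353]
  [   0.3922     1.4118]
x = (I − A)⁻¹ d = adj(I−A)·d / det(I−A), with det(I−A) = 0.6375:
  x_1 = (0.75·225 + 0.15·350) / 0.6375 = 221.25 / 0.6375 ≈ 347.06
  x_2 = (0.25·225 + 0.90·350) / 0.6375 = 371.25 / 0.6375 ≈ 582.35

x_1 = 347.06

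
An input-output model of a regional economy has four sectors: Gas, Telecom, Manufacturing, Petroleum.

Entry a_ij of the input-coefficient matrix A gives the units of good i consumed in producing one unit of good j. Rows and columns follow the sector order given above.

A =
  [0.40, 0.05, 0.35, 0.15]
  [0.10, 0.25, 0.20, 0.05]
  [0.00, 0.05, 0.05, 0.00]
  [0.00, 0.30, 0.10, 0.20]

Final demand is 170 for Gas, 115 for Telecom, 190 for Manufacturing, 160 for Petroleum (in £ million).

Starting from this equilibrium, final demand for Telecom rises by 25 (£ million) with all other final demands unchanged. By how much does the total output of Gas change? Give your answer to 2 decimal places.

Δx_1 = 7.49

I − A =
  [   0.60    -0.05    -0.35    -0.15]
  [  -0.10     0.75    -0.20    -0.05]
  [   0.00    -0.05     0.95     0.00]
  [   0.00    -0.30    -0.10     0.80]
Compute the cofactors C_ij = (−1)^(i+j)·(3×3 minor ij) of I−A; the adjugate is their transpose:
adj(I−A) = Cᵀ =
  [ 0.547500   0.095500   0.233250   0.108625]
  [ 0.076000   0.456000   0.128500   0.042750]
  [ 0.004000   0.024000   0.342500   0.002250]
  [ 0.029000   0.174000   0.091000   0.415000]
det(I−A) = Σ_j (I−A)_1j·C_1j = (0.60)(0.547500) + (-0.05)(0.076000) + (-0.35)(0.004000) + (-0.15)(0.029000) = 0.31895
(I − A)⁻¹ = adj(I−A) / det(I−A) ≈
  [   1.7166     0.2994     0.7313     0.3406]
  [   0.2383     1.4297     0.4029     0.1340]
  [   0.0125     0.0752     1.0738     0.0071]
  [   0.0909     0.5455     0.2853     1.3011]
Δx = (I − A)⁻¹ Δd with Δd having +25 in the Telecom component and 0 elsewhere.
So Δx_1 = L_12 · (+25), where L_12 = adj(I−A)_12 / det(I−A) = 0.095500 / 0.31895.
Δx_1 = 0.095500 × (+25) / 0.31895 = 2.3875 / 0.31895 ≈ 7.49.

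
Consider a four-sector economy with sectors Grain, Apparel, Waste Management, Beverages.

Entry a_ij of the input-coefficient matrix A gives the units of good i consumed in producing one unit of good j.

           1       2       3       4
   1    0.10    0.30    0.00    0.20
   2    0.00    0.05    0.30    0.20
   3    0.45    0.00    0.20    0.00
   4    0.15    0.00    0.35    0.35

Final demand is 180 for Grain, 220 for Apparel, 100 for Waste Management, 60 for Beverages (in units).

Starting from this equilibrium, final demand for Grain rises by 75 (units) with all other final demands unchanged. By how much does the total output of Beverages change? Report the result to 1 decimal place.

Δx_4 = 56.7

I − A =
  [   0.90    -0.30     0.00    -0.20]
  [   0.00     0.95    -0.30    -0.20]
  [  -0.45     0.00     0.80     0.00]
  [  -0.15     0.00    -0.35     0.65]
Compute the cofactors C_ij = (−1)^(i+j)·(3×3 minor ij) of I−A; the adjugate is their transpose:
adj(I−A) = Cᵀ =
  [ 0.494000   0.156000   0.146000   0.200000]
  [ 0.143250   0.412500   0.229500   0.171000]
  [ 0.277875   0.087750   0.518250   0.112500]
  [ 0.263625   0.083250   0.312750   0.643500]
det(I−A) = Σ_j (I−A)_1j·C_1j = (0.90)(0.494000) + (-0.30)(0.143250) + (0.00)(0.277875) + (-0.20)(0.263625) = 0.3489
(I − A)⁻¹ = adj(I−A) / det(I−A) ≈
  [   1.4159     0.4471     0.4185     0.5732]
  [   0.4106     1.1823     0.6578     0.4901]
  [   0.7964     0.2515     1.4854     0.3224]
  [   0.7556     0.2386     0.8964     1.8444]
Δx = (I − A)⁻¹ Δd with Δd having +75 in the Grain component and 0 elsewhere.
So Δx_4 = L_41 · (+75), where L_41 = adj(I−A)_41 / det(I−A) = 0.263625 / 0.3489.
Δx_4 = 0.263625 × (+75) / 0.3489 = 19.771875 / 0.3489 ≈ 56.7.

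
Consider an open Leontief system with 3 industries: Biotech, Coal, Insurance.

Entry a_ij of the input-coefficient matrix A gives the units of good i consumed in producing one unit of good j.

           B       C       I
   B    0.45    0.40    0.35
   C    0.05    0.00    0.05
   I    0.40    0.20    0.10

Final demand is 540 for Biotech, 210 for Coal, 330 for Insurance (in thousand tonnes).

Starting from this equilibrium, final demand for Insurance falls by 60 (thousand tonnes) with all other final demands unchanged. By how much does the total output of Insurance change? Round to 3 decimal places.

Δx_I = -99.375

I − A =
  [   0.55    -0.40    -0.35]
  [  -0.05     1.00    -0.05]
  [  -0.40    -0.20     0.90]
Cofactors of I−A, C_ij = (−1)^(i+j)·(minor ij) (rows/columns in the sector order above):
  C_11 = (1.00)(0.90) − (-0.05)(-0.20) = 0.8900
  C_12 = −[(-0.05)(0.90) − (-0.05)(-0.40)] = 0.0650
  C_13 = (-0.05)(-0.20) − (1.00)(-0.40) = 0.4100
  C_21 = −[(-0.40)(0.90) − (-0.35)(-0.20)] = 0.4300
  C_22 = (0.55)(0.90) − (-0.35)(-0.40) = 0.3550
  C_23 = −[(0.55)(-0.20) − (-0.40)(-0.40)] = 0.2700
  C_31 = (-0.40)(-0.05) − (-0.35)(1.00) = 0.3700
  C_32 = −[(0.55)(-0.05) − (-0.35)(-0.05)] = 0.0450
  C_33 = (0.55)(1.00) − (-0.40)(-0.05) = 0.5300
det(I−A) = Σ_j (I−A)_1j·C_1j = (0.55)(0.8900) + (-0.40)(0.0650) + (-0.35)(0.4100) = 0.3200
adj(I−A) = Cᵀ =
  [ 0.8900   0.4300   0.3700]
  [ 0.0650   0.3550   0.0450]
  [ 0.4100   0.2700   0.5300]
(I − A)⁻¹ = adj(I−A) / det(I−A) ≈
  [   2.7813     1.3438     1.1563]
  [   0.2031     1.1094     0.1406]
  [   1.2813     0.8438     1.6563]
Δx = (I − A)⁻¹ Δd with Δd having -60 in the Insurance component and 0 elsewhere.
So Δx_I = L_II · (-60), where L_II = adj(I−A)_II / det(I−A) = 0.5300 / 0.3200.
Δx_I = 0.5300 × (-60) / 0.3200 = -31.80 / 0.3200 = -99.375.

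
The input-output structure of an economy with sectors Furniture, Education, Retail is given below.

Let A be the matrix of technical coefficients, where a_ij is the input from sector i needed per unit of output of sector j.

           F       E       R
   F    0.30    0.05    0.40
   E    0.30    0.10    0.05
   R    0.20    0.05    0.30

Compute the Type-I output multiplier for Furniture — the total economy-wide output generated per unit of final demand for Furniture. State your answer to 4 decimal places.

m_F = 2.9764

I − A =
  [   0.70    -0.05    -0.40]
  [  -0.30     0.90    -0.05]
  [  -0.20    -0.05     0.70]
Cofactors of I−A, C_ij = (−1)^(i+j)·(minor ij) (rows/columns in the sector order above):
  C_11 = (0.90)(0.70) − (-0.05)(-0.05) = 0.6275
  C_12 = −[(-0.30)(0.70) − (-0.05)(-0.20)] = 0.2200
  C_13 = (-0.30)(-0.05) − (0.90)(-0.20) = 0.1950
  C_21 = −[(-0.05)(0.70) − (-0.40)(-0.05)] = 0.0550
  C_22 = (0.70)(0.70) − (-0.40)(-0.20) = 0.4100
  C_23 = −[(0.70)(-0.05) − (-0.05)(-0.20)] = 0.0450
  C_31 = (-0.05)(-0.05) − (-0.40)(0.90) = 0.3625
  C_32 = −[(0.70)(-0.05) − (-0.40)(-0.30)] = 0.1550
  C_33 = (0.70)(0.90) − (-0.05)(-0.30) = 0.6150
det(I−A) = Σ_j (I−A)_1j·C_1j = (0.70)(0.6275) + (-0.05)(0.2200) + (-0.40)(0.1950) = 0.35025
adj(I−A) = Cᵀ =
  [ 0.6275   0.0550   0.3625]
  [ 0.2200   0.4100   0.1550]
  [ 0.1950   0.0450   0.6150]
(I − A)⁻¹ = adj(I−A) / det(I−A) ≈
  [   1.79158     0.15703     1.03498]
  [   0.62812     1.17059     0.44254]
  [   0.55675     0.12848     1.75589]
The output multiplier for sector j is the column-j sum of the Leontief inverse (I − A)⁻¹ = adj(I−A) / det(I−A).
Column F of adj(I−A): (0.6275, 0.2200, 0.1950); det(I−A) = 0.35025.
m_F = (0.6275 + 0.2200 + 0.1950) / 0.35025 = 1.0425 / 0.35025 ≈ 2.9764.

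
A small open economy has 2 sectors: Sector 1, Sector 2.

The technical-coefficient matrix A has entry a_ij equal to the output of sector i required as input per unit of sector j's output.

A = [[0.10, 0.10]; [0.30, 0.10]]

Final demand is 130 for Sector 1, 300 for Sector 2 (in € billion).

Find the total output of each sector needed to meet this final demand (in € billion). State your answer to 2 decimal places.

x_1 = 188.46, x_2 = 396.15

I − A =
  [   0.90    -0.10]
  [  -0.30     0.90]
det(I−A) = (0.90)(0.90) − (-0.10)(-0.30) = 0.7800
adj(I−A) = [[0.90, 0.10], [0.30, 0.90]]
(I − A)⁻¹ = adj(I−A) / det(I−A) ≈
  [   1.1538     0.1282]
  [   0.3846     1.1538]
x = (I − A)⁻¹ d = adj(I−A)·d / det(I−A), with det(I−A) = 0.7800:
  x_1 = (0.90·130 + 0.10·300) / 0.7800 = 147.00 / 0.7800 ≈ 188.46
  x_2 = (0.30·130 + 0.90·300) / 0.7800 = 309.00 / 0.7800 ≈ 396.15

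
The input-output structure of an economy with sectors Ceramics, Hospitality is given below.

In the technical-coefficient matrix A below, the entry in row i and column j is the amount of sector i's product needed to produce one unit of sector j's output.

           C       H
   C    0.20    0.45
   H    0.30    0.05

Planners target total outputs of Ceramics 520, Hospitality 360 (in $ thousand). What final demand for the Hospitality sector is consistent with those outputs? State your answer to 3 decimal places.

d_H = 186.000

I − A =
  [   0.80    -0.45]
  [  -0.30     0.95]
d = (I − A) x:
  d_C = (+0.80)·520 + (-0.45)·360 = 254.000
  d_H = (-0.30)·520 + (+0.95)·360 = 186.000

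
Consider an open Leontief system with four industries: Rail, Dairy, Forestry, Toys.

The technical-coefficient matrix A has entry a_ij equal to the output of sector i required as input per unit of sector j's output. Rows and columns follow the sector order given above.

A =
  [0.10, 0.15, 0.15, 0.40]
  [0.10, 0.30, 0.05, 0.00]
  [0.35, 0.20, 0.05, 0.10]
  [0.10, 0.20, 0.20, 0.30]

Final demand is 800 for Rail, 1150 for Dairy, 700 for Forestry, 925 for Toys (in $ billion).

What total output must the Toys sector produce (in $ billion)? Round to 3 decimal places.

I − A =
  [   0.90    -0.15    -0.15    -0.40]
  [  -0.10     0.70    -0.05     0.00]
  [  -0.35    -0.20     0.95    -0.10]
  [  -0.10    -0.20    -0.20     0.70]
Compute the cofactors C_ij = (−1)^(i+j)·(3×3 minor ij) of I−A; the adjugate is their transpose:
adj(I−A) = Cᵀ =
  [ 0.443500   0.212750   0.138750   0.273250]
  [ 0.077250   0.476250   0.048000   0.051000]
  [ 0.194500   0.202250   0.394500   0.167500]
  [ 0.141000   0.224250   0.146250   0.532875]
det(I−A) = Σ_j (I−A)_1j·C_1j = (0.90)(0.443500) + (-0.15)(0.077250) + (-0.15)(0.194500) + (-0.40)(0.141000) = 0.3019875
(I − A)⁻¹ = adj(I−A) / det(I−A) ≈
  [   1.4686     0.7045     0.4595     0.9048]
  [   0.2558     1.5771     0.1589     0.1689]
  [   0.6441     0.6697     1.3063     0.5547]
  [   0.4669     0.7426     0.4843     1.7646]
x = (I − A)⁻¹ d = adj(I−A)·d / det(I−A), with det(I−A) = 0.3019875:
  x_1 = (0.443500·800 + 0.212750·1150 + 0.138750·700 + 0.273250·925) / 0.3019875 = 949.34375 / 0.3019875 ≈ 3143.652
  x_2 = (0.077250·800 + 0.476250·1150 + 0.048000·700 + 0.051000·925) / 0.3019875 = 690.2625 / 0.3019875 ≈ 2285.732
  x_3 = (0.194500·800 + 0.202250·1150 + 0.394500·700 + 0.167500·925) / 0.3019875 = 819.275 / 0.3019875 ≈ 2712.943
  x_4 = (0.141000·800 + 0.224250·1150 + 0.146250·700 + 0.532875·925) / 0.3019875 = 965.971875 / 0.3019875 ≈ 3198.715

x_4 = 3198.715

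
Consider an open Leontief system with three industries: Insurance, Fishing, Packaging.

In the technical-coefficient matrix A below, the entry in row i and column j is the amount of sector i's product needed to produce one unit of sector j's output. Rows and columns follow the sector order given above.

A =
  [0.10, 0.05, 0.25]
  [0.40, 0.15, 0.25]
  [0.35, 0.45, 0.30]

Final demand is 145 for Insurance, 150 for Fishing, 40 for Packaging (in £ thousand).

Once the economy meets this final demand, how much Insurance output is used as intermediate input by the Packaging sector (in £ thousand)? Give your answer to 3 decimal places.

z_IP = 136.941

I − A =
  [   0.90    -0.05    -0.25]
  [  -0.40     0.85    -0.25]
  [  -0.35    -0.45     0.70]
Cofactors of I−A, C_ij = (−1)^(i+j)·(minor ij) (rows/columns in the sector order above):
  C_11 = (0.85)(0.70) − (-0.25)(-0.45) = 0.4825
  C_12 = −[(-0.40)(0.70) − (-0.25)(-0.35)] = 0.3675
  C_13 = (-0.40)(-0.45) − (0.85)(-0.35) = 0.4775
  C_21 = −[(-0.05)(0.70) − (-0.25)(-0.45)] = 0.1475
  C_22 = (0.90)(0.70) − (-0.25)(-0.35) = 0.5425
  C_23 = −[(0.90)(-0.45) − (-0.05)(-0.35)] = 0.4225
  C_31 = (-0.05)(-0.25) − (-0.25)(0.85) = 0.2250
  C_32 = −[(0.90)(-0.25) − (-0.25)(-0.40)] = 0.3250
  C_33 = (0.90)(0.85) − (-0.05)(-0.40) = 0.7450
det(I−A) = Σ_j (I−A)_1j·C_1j = (0.90)(0.4825) + (-0.05)(0.3675) + (-0.25)(0.4775) = 0.2965
adj(I−A) = Cᵀ =
  [ 0.4825   0.1475   0.2250]
  [ 0.3675   0.5425   0.3250]
  [ 0.4775   0.4225   0.7450]
(I − A)⁻¹ = adj(I−A) / det(I−A) ≈
  [   1.6273     0.4975     0.7589]
  [   1.2395     1.8297     1.0961]
  [   1.6105     1.4250     2.5126]
First solve x = (I − A)⁻¹ d = adj(I−A)·d / det(I−A); in particular x_P = (0.4775·145 + 0.4225·150 + 0.7450·40) / 0.2965 = 162.4125 / 0.2965 ≈ 547.76560.
Intermediate flow from I to P: z_IP = a_IP · x_P = 0.25 × 162.4125 / 0.2965 = 40.603125 / 0.2965 ≈ 136.941.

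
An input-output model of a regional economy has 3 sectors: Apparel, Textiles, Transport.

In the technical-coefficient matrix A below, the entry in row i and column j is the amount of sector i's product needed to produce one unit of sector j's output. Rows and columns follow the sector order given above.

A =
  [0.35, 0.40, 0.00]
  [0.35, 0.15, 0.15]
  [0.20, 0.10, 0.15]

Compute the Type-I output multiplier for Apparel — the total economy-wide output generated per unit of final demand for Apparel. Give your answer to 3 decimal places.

m_1 = 3.770

I − A =
  [   0.65    -0.40     0.00]
  [  -0.35     0.85    -0.15]
  [  -0.20    -0.10     0.85]
Cofactors of I−A, C_ij = (−1)^(i+j)·(minor ij) (rows/columns in the sector order above):
  C_11 = (0.85)(0.85) − (-0.15)(-0.10) = 0.7075
  C_12 = −[(-0.35)(0.85) − (-0.15)(-0.20)] = 0.3275
  C_13 = (-0.35)(-0.10) − (0.85)(-0.20) = 0.2050
  C_21 = −[(-0.40)(0.85) − (0.00)(-0.10)] = 0.3400
  C_22 = (0.65)(0.85) − (0.00)(-0.20) = 0.5525
  C_23 = −[(0.65)(-0.10) − (-0.40)(-0.20)] = 0.1450
  C_31 = (-0.40)(-0.15) − (0.00)(0.85) = 0.0600
  C_32 = −[(0.65)(-0.15) − (0.00)(-0.35)] = 0.0975
  C_33 = (0.65)(0.85) − (-0.40)(-0.35) = 0.4125
det(I−A) = Σ_j (I−A)_1j·C_1j = (0.65)(0.7075) + (-0.40)(0.3275) + (0.00)(0.2050) = 0.328875
adj(I−A) = Cᵀ =
  [ 0.7075   0.3400   0.0600]
  [ 0.3275   0.5525   0.0975]
  [ 0.2050   0.1450   0.4125]
(I − A)⁻¹ = adj(I−A) / det(I−A) ≈
  [   2.1513     1.0338     0.1824]
  [   0.9958     1.6800     0.2965]
  [   0.6233     0.4409     1.2543]
The output multiplier for sector j is the column-j sum of the Leontief inverse (I − A)⁻¹ = adj(I−A) / det(I−A).
Column 1 of adj(I−A): (0.7075, 0.3275, 0.2050); det(I−A) = 0.328875.
m_1 = (0.7075 + 0.3275 + 0.2050) / 0.328875 = 1.24 / 0.328875 ≈ 3.770.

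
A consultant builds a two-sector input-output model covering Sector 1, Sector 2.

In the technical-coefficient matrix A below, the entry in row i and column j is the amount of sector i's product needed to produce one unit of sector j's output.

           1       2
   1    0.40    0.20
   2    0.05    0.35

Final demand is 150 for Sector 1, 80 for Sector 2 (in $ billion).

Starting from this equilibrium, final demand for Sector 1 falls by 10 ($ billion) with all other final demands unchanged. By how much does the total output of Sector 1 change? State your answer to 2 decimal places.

Δx_1 = -17.11

I − A =
  [   0.60    -0.20]
  [  -0.05     0.65]
det(I−A) = (0.60)(0.65) − (-0.20)(-0.05) = 0.3800
adj(I−A) = [[0.65, 0.20], [0.05, 0.60]]
(I − A)⁻¹ = adj(I−A) / det(I−A) ≈
  [   1.7105     0.5263]
  [   0.1316     1.5789]
Δx = (I − A)⁻¹ Δd with Δd having -10 in the Sector 1 component and 0 elsewhere.
So Δx_1 = L_11 · (-10), where L_11 = adj(I−A)_11 / det(I−A) = 0.65 / 0.3800.
Δx_1 = 0.65 × (-10) / 0.3800 = -6.50 / 0.3800 ≈ -17.11.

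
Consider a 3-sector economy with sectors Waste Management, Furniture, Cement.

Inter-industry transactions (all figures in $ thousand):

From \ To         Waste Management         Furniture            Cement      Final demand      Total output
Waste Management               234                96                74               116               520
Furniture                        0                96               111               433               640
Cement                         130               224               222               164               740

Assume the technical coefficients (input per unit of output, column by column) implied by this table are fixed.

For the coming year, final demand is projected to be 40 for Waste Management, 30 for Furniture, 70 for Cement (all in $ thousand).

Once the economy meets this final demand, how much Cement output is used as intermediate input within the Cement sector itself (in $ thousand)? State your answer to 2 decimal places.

Technical coefficients a_ij = z_ij / X_j:
  a_WW = 234/520 = 0.45, a_FW = 0/520 = 0.00, a_CW = 130/520 = 0.25
  a_WF = 96/640 = 0.15, a_FF = 96/640 = 0.15, a_CF = 224/640 = 0.35
  a_WC = 74/740 = 0.10, a_FC = 111/740 = 0.15, a_CC = 222/740 = 0.30
I − A =
  [   0.55    -0.15    -0.10]
  [   0.00     0.85    -0.15]
  [  -0.25    -0.35     0.70]
Cofactors of I−A, C_ij = (−1)^(i+j)·(minor ij) (rows/columns in the sector order above):
  C_11 = (0.85)(0.70) − (-0.15)(-0.35) = 0.5425
  C_12 = −[(0.00)(0.70) − (-0.15)(-0.25)] = 0.0375
  C_13 = (0.00)(-0.35) − (0.85)(-0.25) = 0.2125
  C_21 = −[(-0.15)(0.70) − (-0.10)(-0.35)] = 0.1400
  C_22 = (0.55)(0.70) − (-0.10)(-0.25) = 0.3600
  C_23 = −[(0.55)(-0.35) − (-0.15)(-0.25)] = 0.2300
  C_31 = (-0.15)(-0.15) − (-0.10)(0.85) = 0.1075
  C_32 = −[(0.55)(-0.15) − (-0.10)(0.00)] = 0.0825
  C_33 = (0.55)(0.85) − (-0.15)(0.00) = 0.4675
det(I−A) = Σ_j (I−A)_1j·C_1j = (0.55)(0.5425) + (-0.15)(0.0375) + (-0.10)(0.2125) = 0.2715
adj(I−A) = Cᵀ =
  [ 0.5425   0.1400   0.1075]
  [ 0.0375   0.3600   0.0825]
  [ 0.2125   0.2300   0.4675]
(I − A)⁻¹ = adj(I−A) / det(I−A) ≈
  [   1.9982     0.5157     0.3959]
  [   0.1381     1.3260     0.3039]
  [   0.7827     0.8471     1.7219]
First solve x = (I − A)⁻¹ d = adj(I−A)·d / det(I−A); in particular x_C = (0.2125·40 + 0.2300·30 + 0.4675·70) / 0.2715 = 48.125 / 0.2715 ≈ 177.2560.
Intermediate flow from C to C: z_CC = a_CC · x_C = 0.30 × 48.125 / 0.2715 = 14.4375 / 0.2715 ≈ 53.18.

z_CC = 53.18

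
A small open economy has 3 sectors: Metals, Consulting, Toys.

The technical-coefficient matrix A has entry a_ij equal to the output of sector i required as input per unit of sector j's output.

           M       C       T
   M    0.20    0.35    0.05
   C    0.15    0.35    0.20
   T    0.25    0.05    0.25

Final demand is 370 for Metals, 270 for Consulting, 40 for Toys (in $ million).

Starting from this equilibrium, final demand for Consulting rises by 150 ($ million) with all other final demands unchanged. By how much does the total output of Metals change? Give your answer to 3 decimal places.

Δx_M = 125.543

I − A =
  [   0.80    -0.35    -0.05]
  [  -0.15     0.65    -0.20]
  [  -0.25    -0.05     0.75]
Cofactors of I−A, C_ij = (−1)^(i+j)·(minor ij) (rows/columns in the sector order above):
  C_11 = (0.65)(0.75) − (-0.20)(-0.05) = 0.4775
  C_12 = −[(-0.15)(0.75) − (-0.20)(-0.25)] = 0.1625
  C_13 = (-0.15)(-0.05) − (0.65)(-0.25) = 0.1700
  C_21 = −[(-0.35)(0.75) − (-0.05)(-0.05)] = 0.2650
  C_22 = (0.80)(0.75) − (-0.05)(-0.25) = 0.5875
  C_23 = −[(0.80)(-0.05) − (-0.35)(-0.25)] = 0.1275
  C_31 = (-0.35)(-0.20) − (-0.05)(0.65) = 0.1025
  C_32 = −[(0.80)(-0.20) − (-0.05)(-0.15)] = 0.1675
  C_33 = (0.80)(0.65) − (-0.35)(-0.15) = 0.4675
det(I−A) = Σ_j (I−A)_1j·C_1j = (0.80)(0.4775) + (-0.35)(0.1625) + (-0.05)(0.1700) = 0.316625
adj(I−A) = Cᵀ =
  [ 0.4775   0.2650   0.1025]
  [ 0.1625   0.5875   0.1675]
  [ 0.1700   0.1275   0.4675]
(I − A)⁻¹ = adj(I−A) / det(I−A) ≈
  [   1.5081     0.8370     0.3237]
  [   0.5132     1.8555     0.5290]
  [   0.5369     0.4027     1.4765]
Δx = (I − A)⁻¹ Δd with Δd having +150 in the Consulting component and 0 elsewhere.
So Δx_M = L_MC · (+150), where L_MC = adj(I−A)_MC / det(I−A) = 0.2650 / 0.316625.
Δx_M = 0.2650 × (+150) / 0.316625 = 39.75 / 0.316625 ≈ 125.543.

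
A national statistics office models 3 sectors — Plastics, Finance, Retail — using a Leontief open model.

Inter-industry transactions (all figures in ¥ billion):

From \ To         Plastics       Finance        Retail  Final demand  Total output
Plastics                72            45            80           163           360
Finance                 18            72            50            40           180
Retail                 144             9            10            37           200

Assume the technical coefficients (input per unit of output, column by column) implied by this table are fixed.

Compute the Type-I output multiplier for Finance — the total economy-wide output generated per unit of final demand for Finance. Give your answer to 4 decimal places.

m_F = 3.1958

Technical coefficients a_ij = z_ij / X_j:
  a_PP = 72/360 = 0.20, a_FP = 18/360 = 0.05, a_RP = 144/360 = 0.40
  a_PF = 45/180 = 0.25, a_FF = 72/180 = 0.40, a_RF = 9/180 = 0.05
  a_PR = 80/200 = 0.40, a_FR = 50/200 = 0.25, a_RR = 10/200 = 0.05
I − A =
  [   0.80    -0.25    -0.40]
  [  -0.05     0.60    -0.25]
  [  -0.40    -0.05     0.95]
Cofactors of I−A, C_ij = (−1)^(i+j)·(minor ij) (rows/columns in the sector order above):
  C_11 = (0.60)(0.95) − (-0.25)(-0.05) = 0.5575
  C_12 = −[(-0.05)(0.95) − (-0.25)(-0.40)] = 0.1475
  C_13 = (-0.05)(-0.05) − (0.60)(-0.40) = 0.2425
  C_21 = −[(-0.25)(0.95) − (-0.40)(-0.05)] = 0.2575
  C_22 = (0.80)(0.95) − (-0.40)(-0.40) = 0.6000
  C_23 = −[(0.80)(-0.05) − (-0.25)(-0.40)] = 0.1400
  C_31 = (-0.25)(-0.25) − (-0.40)(0.60) = 0.3025
  C_32 = −[(0.80)(-0.25) − (-0.40)(-0.05)] = 0.2200
  C_33 = (0.80)(0.60) − (-0.25)(-0.05) = 0.4675
det(I−A) = Σ_j (I−A)_1j·C_1j = (0.80)(0.5575) + (-0.25)(0.1475) + (-0.40)(0.2425) = 0.312125
adj(I−A) = Cᵀ =
  [ 0.5575   0.2575   0.3025]
  [ 0.1475   0.6000   0.2200]
  [ 0.2425   0.1400   0.4675]
(I − A)⁻¹ = adj(I−A) / det(I−A) ≈
  [   1.78614     0.82499     0.96916]
  [   0.47257     1.92231     0.70485]
  [   0.77693     0.44854     1.49780]
The output multiplier for sector j is the column-j sum of the Leontief inverse (I − A)⁻¹ = adj(I−A) / det(I−A).
Column F of adj(I−A): (0.2575, 0.6000, 0.1400); det(I−A) = 0.312125.
m_F = (0.2575 + 0.6000 + 0.1400) / 0.312125 = 0.9975 / 0.312125 ≈ 3.1958.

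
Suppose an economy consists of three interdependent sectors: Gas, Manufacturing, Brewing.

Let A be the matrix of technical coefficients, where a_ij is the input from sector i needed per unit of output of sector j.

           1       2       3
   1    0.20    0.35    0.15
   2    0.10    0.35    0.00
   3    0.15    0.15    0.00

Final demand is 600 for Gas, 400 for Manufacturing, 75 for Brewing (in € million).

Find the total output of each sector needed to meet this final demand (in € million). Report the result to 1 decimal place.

I − A =
  [   0.80    -0.35    -0.15]
  [  -0.10     0.65     0.00]
  [  -0.15    -0.15     1.00]
Cofactors of I−A, C_ij = (−1)^(i+j)·(minor ij) (rows/columns in the sector order above):
  C_11 = (0.65)(1.00) − (0.00)(-0.15) = 0.6500
  C_12 = −[(-0.10)(1.00) − (0.00)(-0.15)] = 0.1000
  C_13 = (-0.10)(-0.15) − (0.65)(-0.15) = 0.1125
  C_21 = −[(-0.35)(1.00) − (-0.15)(-0.15)] = 0.3725
  C_22 = (0.80)(1.00) − (-0.15)(-0.15) = 0.7775
  C_23 = −[(0.80)(-0.15) − (-0.35)(-0.15)] = 0.1725
  C_31 = (-0.35)(0.00) − (-0.15)(0.65) = 0.0975
  C_32 = −[(0.80)(0.00) − (-0.15)(-0.10)] = 0.0150
  C_33 = (0.80)(0.65) − (-0.35)(-0.10) = 0.4850
det(I−A) = Σ_j (I−A)_1j·C_1j = (0.80)(0.6500) + (-0.35)(0.1000) + (-0.15)(0.1125) = 0.468125
adj(I−A) = Cᵀ =
  [ 0.6500   0.3725   0.0975]
  [ 0.1000   0.7775   0.0150]
  [ 0.1125   0.1725   0.4850]
(I − A)⁻¹ = adj(I−A) / det(I−A) ≈
  [   1.3885     0.7957     0.2083]
  [   0.2136     1.6609     0.0320]
  [   0.2403     0.3685     1.0360]
x = (I − A)⁻¹ d = adj(I−A)·d / det(I−A), with det(I−A) = 0.468125:
  x_1 = (0.6500·600 + 0.3725·400 + 0.0975·75) / 0.468125 = 546.3125 / 0.468125 ≈ 1167.0
  x_2 = (0.1000·600 + 0.7775·400 + 0.0150·75) / 0.468125 = 372.125 / 0.468125 ≈ 794.9
  x_3 = (0.1125·600 + 0.1725·400 + 0.4850·75) / 0.468125 = 172.875 / 0.468125 ≈ 369.3

x_1 = 1167.0, x_2 = 794.9, x_3 = 369.3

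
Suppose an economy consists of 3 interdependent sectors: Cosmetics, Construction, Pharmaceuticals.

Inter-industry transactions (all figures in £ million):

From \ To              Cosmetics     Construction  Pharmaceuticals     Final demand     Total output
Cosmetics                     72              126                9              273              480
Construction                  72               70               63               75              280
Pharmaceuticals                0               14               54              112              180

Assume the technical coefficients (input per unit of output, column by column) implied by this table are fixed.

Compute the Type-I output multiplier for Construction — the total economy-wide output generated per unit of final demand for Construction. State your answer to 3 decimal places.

Technical coefficients a_ij = z_ij / X_j:
  a_11 = 72/480 = 0.15, a_21 = 72/480 = 0.15, a_31 = 0/480 = 0.00
  a_12 = 126/280 = 0.45, a_22 = 70/280 = 0.25, a_32 = 14/280 = 0.05
  a_13 = 9/180 = 0.05, a_23 = 63/180 = 0.35, a_33 = 54/180 = 0.30
I − A =
  [   0.85    -0.45    -0.05]
  [  -0.15     0.75    -0.35]
  [   0.00    -0.05     0.70]
Cofactors of I−A, C_ij = (−1)^(i+j)·(minor ij) (rows/columns in the sector order above):
  C_11 = (0.75)(0.70) − (-0.35)(-0.05) = 0.5075
  C_12 = −[(-0.15)(0.70) − (-0.35)(0.00)] = 0.1050
  C_13 = (-0.15)(-0.05) − (0.75)(0.00) = 0.0075
  C_21 = −[(-0.45)(0.70) − (-0.05)(-0.05)] = 0.3175
  C_22 = (0.85)(0.70) − (-0.05)(0.00) = 0.5950
  C_23 = −[(0.85)(-0.05) − (-0.45)(0.00)] = 0.0425
  C_31 = (-0.45)(-0.35) − (-0.05)(0.75) = 0.1950
  C_32 = −[(0.85)(-0.35) − (-0.05)(-0.15)] = 0.3050
  C_33 = (0.85)(0.75) − (-0.45)(-0.15) = 0.5700
det(I−A) = Σ_j (I−A)_1j·C_1j = (0.85)(0.5075) + (-0.45)(0.1050) + (-0.05)(0.0075) = 0.38375
adj(I−A) = Cᵀ =
  [ 0.5075   0.3175   0.1950]
  [ 0.1050   0.5950   0.3050]
  [ 0.0075   0.0425   0.5700]
(I − A)⁻¹ = adj(I−A) / det(I−A) ≈
  [   1.3225     0.8274     0.5081]
  [   0.2736     1.5505     0.7948]
  [   0.0195     0.1107     1.4853]
The output multiplier for sector j is the column-j sum of the Leontief inverse (I − A)⁻¹ = adj(I−A) / det(I−A).
Column 2 of adj(I−A): (0.3175, 0.5950, 0.0425); det(I−A) = 0.38375.
m_2 = (0.3175 + 0.5950 + 0.0425) / 0.38375 = 0.955 / 0.38375 ≈ 2.489.

m_2 = 2.489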